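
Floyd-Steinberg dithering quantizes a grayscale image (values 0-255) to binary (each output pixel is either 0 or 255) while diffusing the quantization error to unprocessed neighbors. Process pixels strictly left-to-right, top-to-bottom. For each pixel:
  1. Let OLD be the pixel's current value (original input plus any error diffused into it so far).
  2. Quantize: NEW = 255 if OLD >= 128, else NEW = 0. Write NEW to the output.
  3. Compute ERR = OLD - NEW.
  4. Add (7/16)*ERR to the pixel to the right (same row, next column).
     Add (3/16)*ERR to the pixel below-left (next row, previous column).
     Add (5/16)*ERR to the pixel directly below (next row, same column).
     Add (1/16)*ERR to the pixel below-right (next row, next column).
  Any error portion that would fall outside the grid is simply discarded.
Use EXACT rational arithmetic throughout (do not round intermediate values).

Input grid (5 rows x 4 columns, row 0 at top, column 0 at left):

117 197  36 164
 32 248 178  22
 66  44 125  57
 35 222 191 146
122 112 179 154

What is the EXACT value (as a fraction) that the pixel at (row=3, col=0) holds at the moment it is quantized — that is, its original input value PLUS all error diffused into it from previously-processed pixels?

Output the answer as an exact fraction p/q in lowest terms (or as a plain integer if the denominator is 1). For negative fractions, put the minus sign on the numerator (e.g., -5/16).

Answer: 1350764053/16777216

Derivation:
(0,0): OLD=117 → NEW=0, ERR=117
(0,1): OLD=3971/16 → NEW=255, ERR=-109/16
(0,2): OLD=8453/256 → NEW=0, ERR=8453/256
(0,3): OLD=730915/4096 → NEW=255, ERR=-313565/4096
(1,0): OLD=17225/256 → NEW=0, ERR=17225/256
(1,1): OLD=591487/2048 → NEW=255, ERR=69247/2048
(1,2): OLD=12342507/65536 → NEW=255, ERR=-4369173/65536
(1,3): OLD=-30436771/1048576 → NEW=0, ERR=-30436771/1048576
(2,0): OLD=3059429/32768 → NEW=0, ERR=3059429/32768
(2,1): OLD=91350951/1048576 → NEW=0, ERR=91350951/1048576
(2,2): OLD=291402371/2097152 → NEW=255, ERR=-243371389/2097152
(2,3): OLD=-235178345/33554432 → NEW=0, ERR=-235178345/33554432
(3,0): OLD=1350764053/16777216 → NEW=0, ERR=1350764053/16777216
Target (3,0): original=35, with diffused error = 1350764053/16777216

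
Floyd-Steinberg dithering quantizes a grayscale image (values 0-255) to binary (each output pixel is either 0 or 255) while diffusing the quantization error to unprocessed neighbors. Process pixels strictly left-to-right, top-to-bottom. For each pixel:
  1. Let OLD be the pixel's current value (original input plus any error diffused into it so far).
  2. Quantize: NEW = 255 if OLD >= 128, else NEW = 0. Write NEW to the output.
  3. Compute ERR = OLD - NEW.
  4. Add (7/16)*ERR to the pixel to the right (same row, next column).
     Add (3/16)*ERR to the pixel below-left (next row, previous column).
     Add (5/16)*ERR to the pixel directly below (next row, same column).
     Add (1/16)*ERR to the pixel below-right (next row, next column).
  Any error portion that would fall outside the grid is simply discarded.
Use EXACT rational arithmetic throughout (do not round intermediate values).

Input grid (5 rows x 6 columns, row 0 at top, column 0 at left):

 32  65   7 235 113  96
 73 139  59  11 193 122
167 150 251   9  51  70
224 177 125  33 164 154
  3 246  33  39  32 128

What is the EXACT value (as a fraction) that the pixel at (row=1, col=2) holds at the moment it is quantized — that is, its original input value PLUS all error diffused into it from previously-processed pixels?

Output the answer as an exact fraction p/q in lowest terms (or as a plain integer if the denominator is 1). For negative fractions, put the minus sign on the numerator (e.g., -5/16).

Answer: 244295/4096

Derivation:
(0,0): OLD=32 → NEW=0, ERR=32
(0,1): OLD=79 → NEW=0, ERR=79
(0,2): OLD=665/16 → NEW=0, ERR=665/16
(0,3): OLD=64815/256 → NEW=255, ERR=-465/256
(0,4): OLD=459593/4096 → NEW=0, ERR=459593/4096
(0,5): OLD=9508607/65536 → NEW=255, ERR=-7203073/65536
(1,0): OLD=1565/16 → NEW=0, ERR=1565/16
(1,1): OLD=27683/128 → NEW=255, ERR=-4957/128
(1,2): OLD=244295/4096 → NEW=0, ERR=244295/4096
Target (1,2): original=59, with diffused error = 244295/4096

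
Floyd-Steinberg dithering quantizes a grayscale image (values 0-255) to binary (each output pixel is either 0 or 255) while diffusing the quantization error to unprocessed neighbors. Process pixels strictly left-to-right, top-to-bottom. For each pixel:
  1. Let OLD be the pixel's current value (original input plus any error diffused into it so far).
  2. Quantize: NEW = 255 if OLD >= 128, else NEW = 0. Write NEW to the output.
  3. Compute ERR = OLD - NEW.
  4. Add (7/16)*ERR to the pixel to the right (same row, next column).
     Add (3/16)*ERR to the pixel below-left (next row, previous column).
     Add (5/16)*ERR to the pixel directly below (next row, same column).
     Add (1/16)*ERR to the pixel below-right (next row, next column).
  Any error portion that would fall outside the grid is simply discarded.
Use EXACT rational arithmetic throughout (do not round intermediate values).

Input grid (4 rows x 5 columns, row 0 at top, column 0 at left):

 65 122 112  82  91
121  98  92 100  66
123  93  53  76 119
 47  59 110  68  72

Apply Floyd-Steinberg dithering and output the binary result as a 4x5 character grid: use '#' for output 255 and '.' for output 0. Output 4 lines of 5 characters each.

(0,0): OLD=65 → NEW=0, ERR=65
(0,1): OLD=2407/16 → NEW=255, ERR=-1673/16
(0,2): OLD=16961/256 → NEW=0, ERR=16961/256
(0,3): OLD=454599/4096 → NEW=0, ERR=454599/4096
(0,4): OLD=9145969/65536 → NEW=255, ERR=-7565711/65536
(1,0): OLD=31157/256 → NEW=0, ERR=31157/256
(1,1): OLD=276595/2048 → NEW=255, ERR=-245645/2048
(1,2): OLD=4882671/65536 → NEW=0, ERR=4882671/65536
(1,3): OLD=39262275/262144 → NEW=255, ERR=-27584445/262144
(1,4): OLD=-38486935/4194304 → NEW=0, ERR=-38486935/4194304
(2,0): OLD=4539809/32768 → NEW=255, ERR=-3816031/32768
(2,1): OLD=27414139/1048576 → NEW=0, ERR=27414139/1048576
(2,2): OLD=1014921521/16777216 → NEW=0, ERR=1014921521/16777216
(2,3): OLD=19466643459/268435456 → NEW=0, ERR=19466643459/268435456
(2,4): OLD=606805321557/4294967296 → NEW=255, ERR=-488411338923/4294967296
(3,0): OLD=260206609/16777216 → NEW=0, ERR=260206609/16777216
(3,1): OLD=10471612989/134217728 → NEW=0, ERR=10471612989/134217728
(3,2): OLD=765660656047/4294967296 → NEW=255, ERR=-329556004433/4294967296
(3,3): OLD=339743719543/8589934592 → NEW=0, ERR=339743719543/8589934592
(3,4): OLD=8012629888243/137438953472 → NEW=0, ERR=8012629888243/137438953472
Row 0: .#..#
Row 1: .#.#.
Row 2: #...#
Row 3: ..#..

Answer: .#..#
.#.#.
#...#
..#..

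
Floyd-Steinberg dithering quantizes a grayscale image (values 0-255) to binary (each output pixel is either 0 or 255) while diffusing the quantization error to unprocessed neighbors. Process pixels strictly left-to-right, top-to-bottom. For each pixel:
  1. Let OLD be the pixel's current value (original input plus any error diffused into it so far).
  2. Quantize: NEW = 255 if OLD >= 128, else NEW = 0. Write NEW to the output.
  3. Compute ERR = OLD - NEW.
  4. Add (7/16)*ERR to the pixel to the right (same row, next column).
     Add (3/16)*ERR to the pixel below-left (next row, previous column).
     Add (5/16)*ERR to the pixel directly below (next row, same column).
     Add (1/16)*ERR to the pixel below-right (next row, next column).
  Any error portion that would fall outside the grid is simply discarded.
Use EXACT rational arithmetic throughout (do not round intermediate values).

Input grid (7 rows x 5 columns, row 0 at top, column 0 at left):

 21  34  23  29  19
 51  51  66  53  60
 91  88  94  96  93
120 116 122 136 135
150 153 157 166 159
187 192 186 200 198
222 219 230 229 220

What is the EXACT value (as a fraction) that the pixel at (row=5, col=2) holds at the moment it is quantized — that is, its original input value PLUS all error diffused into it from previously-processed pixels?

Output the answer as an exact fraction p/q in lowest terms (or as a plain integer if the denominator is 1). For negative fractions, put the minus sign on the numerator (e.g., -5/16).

(0,0): OLD=21 → NEW=0, ERR=21
(0,1): OLD=691/16 → NEW=0, ERR=691/16
(0,2): OLD=10725/256 → NEW=0, ERR=10725/256
(0,3): OLD=193859/4096 → NEW=0, ERR=193859/4096
(0,4): OLD=2602197/65536 → NEW=0, ERR=2602197/65536
(1,0): OLD=16809/256 → NEW=0, ERR=16809/256
(1,1): OLD=209695/2048 → NEW=0, ERR=209695/2048
(1,2): OLD=8877579/65536 → NEW=255, ERR=-7834101/65536
(1,3): OLD=6699183/262144 → NEW=0, ERR=6699183/262144
(1,4): OLD=363003437/4194304 → NEW=0, ERR=363003437/4194304
(2,0): OLD=4283333/32768 → NEW=255, ERR=-4072507/32768
(2,1): OLD=49611591/1048576 → NEW=0, ERR=49611591/1048576
(2,2): OLD=1485365397/16777216 → NEW=0, ERR=1485365397/16777216
(2,3): OLD=40661611503/268435456 → NEW=255, ERR=-27789429777/268435456
(2,4): OLD=327927013321/4294967296 → NEW=0, ERR=327927013321/4294967296
(3,0): OLD=1510499573/16777216 → NEW=0, ERR=1510499573/16777216
(3,1): OLD=24025954897/134217728 → NEW=255, ERR=-10199565743/134217728
(3,2): OLD=429353599435/4294967296 → NEW=0, ERR=429353599435/4294967296
(3,3): OLD=1436525528947/8589934592 → NEW=255, ERR=-753907792013/8589934592
(3,4): OLD=15666912554975/137438953472 → NEW=0, ERR=15666912554975/137438953472
(4,0): OLD=351943832891/2147483648 → NEW=255, ERR=-195664497349/2147483648
(4,1): OLD=7817595147835/68719476736 → NEW=0, ERR=7817595147835/68719476736
(4,2): OLD=238378814881749/1099511627776 → NEW=255, ERR=-41996650201131/1099511627776
(4,3): OLD=2629745767851579/17592186044416 → NEW=255, ERR=-1856261673474501/17592186044416
(4,4): OLD=40243510459814173/281474976710656 → NEW=255, ERR=-31532608601403107/281474976710656
(5,0): OLD=197755140261777/1099511627776 → NEW=255, ERR=-82620324821103/1099511627776
(5,1): OLD=1599297442680435/8796093022208 → NEW=255, ERR=-643706277982605/8796093022208
(5,2): OLD=36415245097757323/281474976710656 → NEW=255, ERR=-35360873963459957/281474976710656
Target (5,2): original=186, with diffused error = 36415245097757323/281474976710656

Answer: 36415245097757323/281474976710656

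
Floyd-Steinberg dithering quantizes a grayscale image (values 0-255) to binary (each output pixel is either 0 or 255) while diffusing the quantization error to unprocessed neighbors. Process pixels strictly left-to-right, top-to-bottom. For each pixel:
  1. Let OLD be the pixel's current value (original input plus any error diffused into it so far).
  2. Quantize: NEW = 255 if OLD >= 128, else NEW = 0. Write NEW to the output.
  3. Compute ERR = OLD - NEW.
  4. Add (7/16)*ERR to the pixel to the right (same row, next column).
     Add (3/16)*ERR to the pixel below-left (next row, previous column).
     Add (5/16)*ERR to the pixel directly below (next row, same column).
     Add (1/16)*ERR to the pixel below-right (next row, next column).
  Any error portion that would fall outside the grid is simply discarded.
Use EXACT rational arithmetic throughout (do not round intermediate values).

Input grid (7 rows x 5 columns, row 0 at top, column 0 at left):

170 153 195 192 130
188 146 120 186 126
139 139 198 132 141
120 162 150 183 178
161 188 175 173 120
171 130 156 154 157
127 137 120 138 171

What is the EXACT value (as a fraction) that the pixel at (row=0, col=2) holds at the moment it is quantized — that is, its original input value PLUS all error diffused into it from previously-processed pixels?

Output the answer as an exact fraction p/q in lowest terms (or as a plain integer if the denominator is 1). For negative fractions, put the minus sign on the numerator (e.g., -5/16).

(0,0): OLD=170 → NEW=255, ERR=-85
(0,1): OLD=1853/16 → NEW=0, ERR=1853/16
(0,2): OLD=62891/256 → NEW=255, ERR=-2389/256
Target (0,2): original=195, with diffused error = 62891/256

Answer: 62891/256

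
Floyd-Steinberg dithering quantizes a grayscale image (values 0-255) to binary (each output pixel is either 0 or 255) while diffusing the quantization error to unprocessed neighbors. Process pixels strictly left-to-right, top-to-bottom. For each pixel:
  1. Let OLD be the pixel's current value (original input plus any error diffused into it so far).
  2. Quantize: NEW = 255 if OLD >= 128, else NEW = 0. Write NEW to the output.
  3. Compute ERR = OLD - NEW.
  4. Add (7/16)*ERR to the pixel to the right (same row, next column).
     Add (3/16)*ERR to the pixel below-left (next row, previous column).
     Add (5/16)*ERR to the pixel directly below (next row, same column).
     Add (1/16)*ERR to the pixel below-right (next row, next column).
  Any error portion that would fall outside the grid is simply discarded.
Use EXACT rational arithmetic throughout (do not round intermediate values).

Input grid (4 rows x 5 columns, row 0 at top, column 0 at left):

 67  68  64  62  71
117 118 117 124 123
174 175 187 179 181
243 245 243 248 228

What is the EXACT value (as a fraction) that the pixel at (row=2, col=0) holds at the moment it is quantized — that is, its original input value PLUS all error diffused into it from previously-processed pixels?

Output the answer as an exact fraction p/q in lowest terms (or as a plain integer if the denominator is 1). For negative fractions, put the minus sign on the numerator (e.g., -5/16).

Answer: 3917747/32768

Derivation:
(0,0): OLD=67 → NEW=0, ERR=67
(0,1): OLD=1557/16 → NEW=0, ERR=1557/16
(0,2): OLD=27283/256 → NEW=0, ERR=27283/256
(0,3): OLD=444933/4096 → NEW=0, ERR=444933/4096
(0,4): OLD=7767587/65536 → NEW=0, ERR=7767587/65536
(1,0): OLD=39983/256 → NEW=255, ERR=-25297/256
(1,1): OLD=264905/2048 → NEW=255, ERR=-257335/2048
(1,2): OLD=7981053/65536 → NEW=0, ERR=7981053/65536
(1,3): OLD=62943161/262144 → NEW=255, ERR=-3903559/262144
(1,4): OLD=672401931/4194304 → NEW=255, ERR=-397145589/4194304
(2,0): OLD=3917747/32768 → NEW=0, ERR=3917747/32768
Target (2,0): original=174, with diffused error = 3917747/32768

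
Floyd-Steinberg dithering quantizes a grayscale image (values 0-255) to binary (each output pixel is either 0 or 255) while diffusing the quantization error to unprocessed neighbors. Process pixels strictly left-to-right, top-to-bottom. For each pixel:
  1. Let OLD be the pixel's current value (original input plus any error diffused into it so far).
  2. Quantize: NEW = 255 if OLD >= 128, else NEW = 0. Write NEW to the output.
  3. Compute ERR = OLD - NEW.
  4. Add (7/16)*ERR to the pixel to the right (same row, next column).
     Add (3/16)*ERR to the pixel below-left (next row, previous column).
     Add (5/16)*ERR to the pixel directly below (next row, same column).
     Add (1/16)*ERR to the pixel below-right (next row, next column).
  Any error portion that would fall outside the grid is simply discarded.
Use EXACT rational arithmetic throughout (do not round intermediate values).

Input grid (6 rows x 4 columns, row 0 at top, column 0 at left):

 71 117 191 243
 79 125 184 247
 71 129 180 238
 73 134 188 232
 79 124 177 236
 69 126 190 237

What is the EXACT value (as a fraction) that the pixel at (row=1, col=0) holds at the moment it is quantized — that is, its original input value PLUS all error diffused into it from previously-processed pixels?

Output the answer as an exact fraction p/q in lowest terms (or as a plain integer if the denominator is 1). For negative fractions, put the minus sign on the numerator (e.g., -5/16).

Answer: 20771/256

Derivation:
(0,0): OLD=71 → NEW=0, ERR=71
(0,1): OLD=2369/16 → NEW=255, ERR=-1711/16
(0,2): OLD=36919/256 → NEW=255, ERR=-28361/256
(0,3): OLD=796801/4096 → NEW=255, ERR=-247679/4096
(1,0): OLD=20771/256 → NEW=0, ERR=20771/256
Target (1,0): original=79, with diffused error = 20771/256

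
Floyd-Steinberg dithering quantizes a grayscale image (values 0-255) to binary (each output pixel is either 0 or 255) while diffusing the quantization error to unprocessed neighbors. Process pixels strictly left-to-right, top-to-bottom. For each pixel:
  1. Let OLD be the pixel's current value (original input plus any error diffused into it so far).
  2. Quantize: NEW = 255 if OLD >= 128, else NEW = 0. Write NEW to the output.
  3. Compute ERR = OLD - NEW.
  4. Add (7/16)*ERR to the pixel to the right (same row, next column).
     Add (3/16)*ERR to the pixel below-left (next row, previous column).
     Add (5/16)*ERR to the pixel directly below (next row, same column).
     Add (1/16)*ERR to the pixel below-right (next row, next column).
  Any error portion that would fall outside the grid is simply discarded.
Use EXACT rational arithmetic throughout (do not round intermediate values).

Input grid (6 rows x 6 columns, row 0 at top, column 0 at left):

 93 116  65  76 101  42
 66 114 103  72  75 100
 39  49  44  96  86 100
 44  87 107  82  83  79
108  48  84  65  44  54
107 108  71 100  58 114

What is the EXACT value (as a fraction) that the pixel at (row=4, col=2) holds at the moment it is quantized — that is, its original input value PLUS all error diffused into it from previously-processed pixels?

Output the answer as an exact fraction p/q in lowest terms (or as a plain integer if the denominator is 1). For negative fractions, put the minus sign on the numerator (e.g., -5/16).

(0,0): OLD=93 → NEW=0, ERR=93
(0,1): OLD=2507/16 → NEW=255, ERR=-1573/16
(0,2): OLD=5629/256 → NEW=0, ERR=5629/256
(0,3): OLD=350699/4096 → NEW=0, ERR=350699/4096
(0,4): OLD=9074029/65536 → NEW=255, ERR=-7637651/65536
(0,5): OLD=-9423365/1048576 → NEW=0, ERR=-9423365/1048576
(1,0): OLD=19617/256 → NEW=0, ERR=19617/256
(1,1): OLD=259559/2048 → NEW=0, ERR=259559/2048
(1,2): OLD=11483763/65536 → NEW=255, ERR=-5227917/65536
(1,3): OLD=11371511/262144 → NEW=0, ERR=11371511/262144
(1,4): OLD=1027190277/16777216 → NEW=0, ERR=1027190277/16777216
(1,5): OLD=31324769683/268435456 → NEW=0, ERR=31324769683/268435456
(2,0): OLD=2841309/32768 → NEW=0, ERR=2841309/32768
(2,1): OLD=122026191/1048576 → NEW=0, ERR=122026191/1048576
(2,2): OLD=1443499821/16777216 → NEW=0, ERR=1443499821/16777216
(2,3): OLD=20628205061/134217728 → NEW=255, ERR=-13597315579/134217728
(2,4): OLD=366798727823/4294967296 → NEW=0, ERR=366798727823/4294967296
(2,5): OLD=12208481053913/68719476736 → NEW=255, ERR=-5314985513767/68719476736
(3,0): OLD=1558885517/16777216 → NEW=0, ERR=1558885517/16777216
(3,1): OLD=24906714121/134217728 → NEW=255, ERR=-9318806519/134217728
(3,2): OLD=98558251627/1073741824 → NEW=0, ERR=98558251627/1073741824
(3,3): OLD=7688989782913/68719476736 → NEW=0, ERR=7688989782913/68719476736
(3,4): OLD=75759754846945/549755813888 → NEW=255, ERR=-64427977694495/549755813888
(3,5): OLD=78246321503631/8796093022208 → NEW=0, ERR=78246321503631/8796093022208
(4,0): OLD=266327235107/2147483648 → NEW=0, ERR=266327235107/2147483648
(4,1): OLD=3558940421831/34359738368 → NEW=0, ERR=3558940421831/34359738368
(4,2): OLD=192018523570469/1099511627776 → NEW=255, ERR=-88356941512411/1099511627776
Target (4,2): original=84, with diffused error = 192018523570469/1099511627776

Answer: 192018523570469/1099511627776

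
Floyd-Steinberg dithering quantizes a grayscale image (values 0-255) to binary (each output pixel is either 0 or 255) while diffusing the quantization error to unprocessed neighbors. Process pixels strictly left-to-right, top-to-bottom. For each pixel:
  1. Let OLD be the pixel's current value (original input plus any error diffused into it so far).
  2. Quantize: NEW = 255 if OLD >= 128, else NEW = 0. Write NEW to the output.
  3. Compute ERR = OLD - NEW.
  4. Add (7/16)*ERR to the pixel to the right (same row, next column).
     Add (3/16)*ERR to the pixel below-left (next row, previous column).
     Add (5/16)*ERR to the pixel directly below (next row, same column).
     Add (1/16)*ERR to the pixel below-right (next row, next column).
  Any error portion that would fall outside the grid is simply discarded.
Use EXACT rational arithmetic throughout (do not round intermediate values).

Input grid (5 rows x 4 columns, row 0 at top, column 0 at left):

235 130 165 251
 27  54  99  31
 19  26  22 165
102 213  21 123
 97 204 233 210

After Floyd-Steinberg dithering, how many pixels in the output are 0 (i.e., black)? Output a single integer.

(0,0): OLD=235 → NEW=255, ERR=-20
(0,1): OLD=485/4 → NEW=0, ERR=485/4
(0,2): OLD=13955/64 → NEW=255, ERR=-2365/64
(0,3): OLD=240469/1024 → NEW=255, ERR=-20651/1024
(1,0): OLD=2783/64 → NEW=0, ERR=2783/64
(1,1): OLD=52601/512 → NEW=0, ERR=52601/512
(1,2): OLD=2231437/16384 → NEW=255, ERR=-1946483/16384
(1,3): OLD=-7756437/262144 → NEW=0, ERR=-7756437/262144
(2,0): OLD=424771/8192 → NEW=0, ERR=424771/8192
(2,1): OLD=16051697/262144 → NEW=0, ERR=16051697/262144
(2,2): OLD=6572541/524288 → NEW=0, ERR=6572541/524288
(2,3): OLD=1290276281/8388608 → NEW=255, ERR=-848818759/8388608
(3,0): OLD=543937459/4194304 → NEW=255, ERR=-525610061/4194304
(3,1): OLD=12274277101/67108864 → NEW=255, ERR=-4838483219/67108864
(3,2): OLD=-23376793773/1073741824 → NEW=0, ERR=-23376793773/1073741824
(3,3): OLD=1419702911429/17179869184 → NEW=0, ERR=1419702911429/17179869184
(4,0): OLD=47588702391/1073741824 → NEW=0, ERR=47588702391/1073741824
(4,1): OLD=1623024507909/8589934592 → NEW=255, ERR=-567408813051/8589934592
(4,2): OLD=57253142463621/274877906944 → NEW=255, ERR=-12840723807099/274877906944
(4,3): OLD=941296474390579/4398046511104 → NEW=255, ERR=-180205385940941/4398046511104
Output grid:
  Row 0: #.##  (1 black, running=1)
  Row 1: ..#.  (3 black, running=4)
  Row 2: ...#  (3 black, running=7)
  Row 3: ##..  (2 black, running=9)
  Row 4: .###  (1 black, running=10)

Answer: 10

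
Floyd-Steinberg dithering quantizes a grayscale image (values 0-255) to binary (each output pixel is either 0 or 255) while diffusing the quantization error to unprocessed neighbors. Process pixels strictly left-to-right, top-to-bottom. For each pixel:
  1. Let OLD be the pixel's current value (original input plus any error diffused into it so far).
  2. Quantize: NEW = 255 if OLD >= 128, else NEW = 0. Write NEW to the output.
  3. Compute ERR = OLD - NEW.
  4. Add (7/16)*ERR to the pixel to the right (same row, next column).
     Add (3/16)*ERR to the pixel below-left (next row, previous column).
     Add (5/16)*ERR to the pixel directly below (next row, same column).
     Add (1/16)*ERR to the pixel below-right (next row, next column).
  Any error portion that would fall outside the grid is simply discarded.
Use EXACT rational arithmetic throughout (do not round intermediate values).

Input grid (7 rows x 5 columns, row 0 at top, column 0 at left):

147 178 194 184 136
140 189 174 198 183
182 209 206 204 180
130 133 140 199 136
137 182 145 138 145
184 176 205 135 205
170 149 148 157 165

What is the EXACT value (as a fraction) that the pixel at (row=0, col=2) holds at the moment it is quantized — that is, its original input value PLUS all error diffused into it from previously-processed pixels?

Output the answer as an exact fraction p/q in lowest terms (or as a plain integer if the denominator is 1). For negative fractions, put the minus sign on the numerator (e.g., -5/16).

Answer: 8937/64

Derivation:
(0,0): OLD=147 → NEW=255, ERR=-108
(0,1): OLD=523/4 → NEW=255, ERR=-497/4
(0,2): OLD=8937/64 → NEW=255, ERR=-7383/64
Target (0,2): original=194, with diffused error = 8937/64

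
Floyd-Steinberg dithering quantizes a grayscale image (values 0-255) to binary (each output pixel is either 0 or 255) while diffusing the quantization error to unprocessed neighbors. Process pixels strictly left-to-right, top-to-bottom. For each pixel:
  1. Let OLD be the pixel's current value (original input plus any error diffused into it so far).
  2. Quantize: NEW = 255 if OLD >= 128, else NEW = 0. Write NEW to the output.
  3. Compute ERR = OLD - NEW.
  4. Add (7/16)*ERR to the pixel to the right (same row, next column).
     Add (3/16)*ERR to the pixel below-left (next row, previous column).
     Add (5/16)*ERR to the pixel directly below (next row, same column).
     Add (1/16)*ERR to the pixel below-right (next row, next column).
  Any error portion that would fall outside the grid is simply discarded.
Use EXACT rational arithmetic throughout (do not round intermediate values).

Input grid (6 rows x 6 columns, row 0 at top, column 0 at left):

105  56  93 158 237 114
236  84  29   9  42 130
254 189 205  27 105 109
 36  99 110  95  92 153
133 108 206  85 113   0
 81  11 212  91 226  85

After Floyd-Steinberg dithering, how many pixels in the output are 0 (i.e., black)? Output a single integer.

(0,0): OLD=105 → NEW=0, ERR=105
(0,1): OLD=1631/16 → NEW=0, ERR=1631/16
(0,2): OLD=35225/256 → NEW=255, ERR=-30055/256
(0,3): OLD=436783/4096 → NEW=0, ERR=436783/4096
(0,4): OLD=18589513/65536 → NEW=255, ERR=1877833/65536
(0,5): OLD=132682495/1048576 → NEW=0, ERR=132682495/1048576
(1,0): OLD=73709/256 → NEW=255, ERR=8429/256
(1,1): OLD=235131/2048 → NEW=0, ERR=235131/2048
(1,2): OLD=4515863/65536 → NEW=0, ERR=4515863/65536
(1,3): OLD=18482571/262144 → NEW=0, ERR=18482571/262144
(1,4): OLD=1882245633/16777216 → NEW=0, ERR=1882245633/16777216
(1,5): OLD=59167653559/268435456 → NEW=255, ERR=-9283387721/268435456
(2,0): OLD=9365625/32768 → NEW=255, ERR=1009785/32768
(2,1): OLD=265644227/1048576 → NEW=255, ERR=-1742653/1048576
(2,2): OLD=4130577673/16777216 → NEW=255, ERR=-147612407/16777216
(2,3): OLD=9465845505/134217728 → NEW=0, ERR=9465845505/134217728
(2,4): OLD=725149043331/4294967296 → NEW=255, ERR=-370067617149/4294967296
(2,5): OLD=4639133508549/68719476736 → NEW=0, ERR=4639133508549/68719476736
(3,0): OLD=760317417/16777216 → NEW=0, ERR=760317417/16777216
(3,1): OLD=15916046261/134217728 → NEW=0, ERR=15916046261/134217728
(3,2): OLD=184952752879/1073741824 → NEW=255, ERR=-88851412241/1073741824
(3,3): OLD=4407054400333/68719476736 → NEW=0, ERR=4407054400333/68719476736
(3,4): OLD=60581477305005/549755813888 → NEW=0, ERR=60581477305005/549755813888
(3,5): OLD=1908069258879747/8796093022208 → NEW=255, ERR=-334934461783293/8796093022208
(4,0): OLD=363776160647/2147483648 → NEW=255, ERR=-183832169593/2147483648
(4,1): OLD=3261522413403/34359738368 → NEW=0, ERR=3261522413403/34359738368
(4,2): OLD=265098436079009/1099511627776 → NEW=255, ERR=-15277029003871/1099511627776
(4,3): OLD=2013465980470149/17592186044416 → NEW=0, ERR=2013465980470149/17592186044416
(4,4): OLD=54712569756181461/281474976710656 → NEW=255, ERR=-17063549305035819/281474976710656
(4,5): OLD=-142016642640415053/4503599627370496 → NEW=0, ERR=-142016642640415053/4503599627370496
(5,0): OLD=39608214597697/549755813888 → NEW=0, ERR=39608214597697/549755813888
(5,1): OLD=1129919479157585/17592186044416 → NEW=0, ERR=1129919479157585/17592186044416
(5,2): OLD=37035133256762635/140737488355328 → NEW=255, ERR=1147073726153995/140737488355328
(5,3): OLD=531862309354384553/4503599627370496 → NEW=0, ERR=531862309354384553/4503599627370496
(5,4): OLD=2341545729591081609/9007199254740992 → NEW=255, ERR=44709919632128649/9007199254740992
(5,5): OLD=10596560419707352925/144115188075855872 → NEW=0, ERR=10596560419707352925/144115188075855872
Output grid:
  Row 0: ..#.#.  (4 black, running=4)
  Row 1: #....#  (4 black, running=8)
  Row 2: ###.#.  (2 black, running=10)
  Row 3: ..#..#  (4 black, running=14)
  Row 4: #.#.#.  (3 black, running=17)
  Row 5: ..#.#.  (4 black, running=21)

Answer: 21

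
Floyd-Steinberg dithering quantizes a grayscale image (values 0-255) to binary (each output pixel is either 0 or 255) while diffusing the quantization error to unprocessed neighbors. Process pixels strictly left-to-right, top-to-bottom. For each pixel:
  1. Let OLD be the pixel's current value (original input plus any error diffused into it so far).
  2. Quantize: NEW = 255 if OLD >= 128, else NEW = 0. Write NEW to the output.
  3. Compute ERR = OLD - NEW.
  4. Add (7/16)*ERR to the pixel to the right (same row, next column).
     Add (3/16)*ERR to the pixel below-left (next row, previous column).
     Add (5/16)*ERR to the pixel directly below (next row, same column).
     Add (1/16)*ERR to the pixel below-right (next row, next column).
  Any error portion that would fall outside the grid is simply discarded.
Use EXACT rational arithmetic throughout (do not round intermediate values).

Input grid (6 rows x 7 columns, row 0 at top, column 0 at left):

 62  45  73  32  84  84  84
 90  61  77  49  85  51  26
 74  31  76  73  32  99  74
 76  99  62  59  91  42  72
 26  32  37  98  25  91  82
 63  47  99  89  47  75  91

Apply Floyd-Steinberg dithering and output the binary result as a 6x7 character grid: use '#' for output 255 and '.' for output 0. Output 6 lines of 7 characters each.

Answer: .....#.
.#.#...
.....#.
.#.#...
.....#.
..#..#.

Derivation:
(0,0): OLD=62 → NEW=0, ERR=62
(0,1): OLD=577/8 → NEW=0, ERR=577/8
(0,2): OLD=13383/128 → NEW=0, ERR=13383/128
(0,3): OLD=159217/2048 → NEW=0, ERR=159217/2048
(0,4): OLD=3867031/32768 → NEW=0, ERR=3867031/32768
(0,5): OLD=71109409/524288 → NEW=255, ERR=-62584031/524288
(0,6): OLD=266554855/8388608 → NEW=0, ERR=266554855/8388608
(1,0): OLD=15731/128 → NEW=0, ERR=15731/128
(1,1): OLD=164645/1024 → NEW=255, ERR=-96475/1024
(1,2): OLD=2868489/32768 → NEW=0, ERR=2868489/32768
(1,3): OLD=18383509/131072 → NEW=255, ERR=-15039851/131072
(1,4): OLD=454285791/8388608 → NEW=0, ERR=454285791/8388608
(1,5): OLD=3404003343/67108864 → NEW=0, ERR=3404003343/67108864
(1,6): OLD=54396749057/1073741824 → NEW=0, ERR=54396749057/1073741824
(2,0): OLD=1552231/16384 → NEW=0, ERR=1552231/16384
(2,1): OLD=35180765/524288 → NEW=0, ERR=35180765/524288
(2,2): OLD=883405271/8388608 → NEW=0, ERR=883405271/8388608
(2,3): OLD=6633084639/67108864 → NEW=0, ERR=6633084639/67108864
(2,4): OLD=50737184399/536870912 → NEW=0, ERR=50737184399/536870912
(2,5): OLD=2904786726661/17179869184 → NEW=255, ERR=-1476079915259/17179869184
(2,6): OLD=15231570487411/274877906944 → NEW=0, ERR=15231570487411/274877906944
(3,0): OLD=991433463/8388608 → NEW=0, ERR=991433463/8388608
(3,1): OLD=13243504299/67108864 → NEW=255, ERR=-3869256021/67108864
(3,2): OLD=49612901809/536870912 → NEW=0, ERR=49612901809/536870912
(3,3): OLD=332042332423/2147483648 → NEW=255, ERR=-215565997817/2147483648
(3,4): OLD=18329973079799/274877906944 → NEW=0, ERR=18329973079799/274877906944
(3,5): OLD=133306760839381/2199023255552 → NEW=0, ERR=133306760839381/2199023255552
(3,6): OLD=3886746706614859/35184372088832 → NEW=0, ERR=3886746706614859/35184372088832
(4,0): OLD=55966857881/1073741824 → NEW=0, ERR=55966857881/1073741824
(4,1): OLD=1056564231493/17179869184 → NEW=0, ERR=1056564231493/17179869184
(4,2): OLD=19340382977835/274877906944 → NEW=0, ERR=19340382977835/274877906944
(4,3): OLD=254410362647881/2199023255552 → NEW=0, ERR=254410362647881/2199023255552
(4,4): OLD=1786430732350731/17592186044416 → NEW=0, ERR=1786430732350731/17592186044416
(4,5): OLD=100909493555458955/562949953421312 → NEW=255, ERR=-42642744566975605/562949953421312
(4,6): OLD=785157394224002365/9007199254740992 → NEW=0, ERR=785157394224002365/9007199254740992
(5,0): OLD=24964349462431/274877906944 → NEW=0, ERR=24964349462431/274877906944
(5,1): OLD=269166217664693/2199023255552 → NEW=0, ERR=269166217664693/2199023255552
(5,2): OLD=3519751494567683/17592186044416 → NEW=255, ERR=-966255946758397/17592186044416
(5,3): OLD=17530486256744239/140737488355328 → NEW=0, ERR=17530486256744239/140737488355328
(5,4): OLD=1137221716474712997/9007199254740992 → NEW=0, ERR=1137221716474712997/9007199254740992
(5,5): OLD=9313948136644857173/72057594037927936 → NEW=255, ERR=-9060738343026766507/72057594037927936
(5,6): OLD=67438712982422926427/1152921504606846976 → NEW=0, ERR=67438712982422926427/1152921504606846976
Row 0: .....#.
Row 1: .#.#...
Row 2: .....#.
Row 3: .#.#...
Row 4: .....#.
Row 5: ..#..#.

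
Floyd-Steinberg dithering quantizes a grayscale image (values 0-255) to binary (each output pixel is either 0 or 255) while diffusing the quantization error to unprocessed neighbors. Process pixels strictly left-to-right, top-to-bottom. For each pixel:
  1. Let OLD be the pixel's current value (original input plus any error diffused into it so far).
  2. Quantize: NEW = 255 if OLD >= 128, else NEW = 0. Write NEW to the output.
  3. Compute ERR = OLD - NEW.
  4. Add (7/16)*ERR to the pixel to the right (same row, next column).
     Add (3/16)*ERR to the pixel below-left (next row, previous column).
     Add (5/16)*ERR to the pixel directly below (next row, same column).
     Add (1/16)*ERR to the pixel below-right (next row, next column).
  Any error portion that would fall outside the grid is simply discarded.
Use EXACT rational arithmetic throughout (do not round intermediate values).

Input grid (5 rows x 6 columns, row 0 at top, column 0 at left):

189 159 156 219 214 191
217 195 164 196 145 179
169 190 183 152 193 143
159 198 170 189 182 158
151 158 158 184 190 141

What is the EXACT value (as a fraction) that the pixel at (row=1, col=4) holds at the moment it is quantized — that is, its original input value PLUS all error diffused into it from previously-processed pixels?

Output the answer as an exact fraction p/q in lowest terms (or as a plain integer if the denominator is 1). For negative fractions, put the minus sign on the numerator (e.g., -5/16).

(0,0): OLD=189 → NEW=255, ERR=-66
(0,1): OLD=1041/8 → NEW=255, ERR=-999/8
(0,2): OLD=12975/128 → NEW=0, ERR=12975/128
(0,3): OLD=539337/2048 → NEW=255, ERR=17097/2048
(0,4): OLD=7132031/32768 → NEW=255, ERR=-1223809/32768
(0,5): OLD=91572345/524288 → NEW=255, ERR=-42121095/524288
(1,0): OLD=22139/128 → NEW=255, ERR=-10501/128
(1,1): OLD=138205/1024 → NEW=255, ERR=-122915/1024
(1,2): OLD=4486689/32768 → NEW=255, ERR=-3869151/32768
(1,3): OLD=19173581/131072 → NEW=255, ERR=-14249779/131072
(1,4): OLD=597463175/8388608 → NEW=0, ERR=597463175/8388608
Target (1,4): original=145, with diffused error = 597463175/8388608

Answer: 597463175/8388608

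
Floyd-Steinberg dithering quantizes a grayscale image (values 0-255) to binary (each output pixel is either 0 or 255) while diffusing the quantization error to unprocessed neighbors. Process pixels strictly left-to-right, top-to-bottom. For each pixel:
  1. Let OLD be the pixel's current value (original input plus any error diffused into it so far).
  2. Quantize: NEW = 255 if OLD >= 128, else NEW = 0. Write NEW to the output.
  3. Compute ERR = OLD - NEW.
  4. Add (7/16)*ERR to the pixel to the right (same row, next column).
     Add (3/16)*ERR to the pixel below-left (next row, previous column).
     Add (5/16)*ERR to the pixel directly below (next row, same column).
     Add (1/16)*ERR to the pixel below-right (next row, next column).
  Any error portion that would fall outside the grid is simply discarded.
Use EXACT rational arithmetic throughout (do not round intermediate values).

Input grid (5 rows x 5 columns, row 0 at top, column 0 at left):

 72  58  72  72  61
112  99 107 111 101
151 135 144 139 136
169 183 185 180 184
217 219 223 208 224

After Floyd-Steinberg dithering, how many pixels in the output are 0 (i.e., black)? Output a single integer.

Answer: 11

Derivation:
(0,0): OLD=72 → NEW=0, ERR=72
(0,1): OLD=179/2 → NEW=0, ERR=179/2
(0,2): OLD=3557/32 → NEW=0, ERR=3557/32
(0,3): OLD=61763/512 → NEW=0, ERR=61763/512
(0,4): OLD=932053/8192 → NEW=0, ERR=932053/8192
(1,0): OLD=4841/32 → NEW=255, ERR=-3319/32
(1,1): OLD=27375/256 → NEW=0, ERR=27375/256
(1,2): OLD=1775467/8192 → NEW=255, ERR=-313493/8192
(1,3): OLD=5250583/32768 → NEW=255, ERR=-3105257/32768
(1,4): OLD=53810181/524288 → NEW=0, ERR=53810181/524288
(2,0): OLD=567861/4096 → NEW=255, ERR=-476619/4096
(2,1): OLD=13611911/131072 → NEW=0, ERR=13611911/131072
(2,2): OLD=348946741/2097152 → NEW=255, ERR=-185827019/2097152
(2,3): OLD=2935062639/33554432 → NEW=0, ERR=2935062639/33554432
(2,4): OLD=107599357257/536870912 → NEW=255, ERR=-29302725303/536870912
(3,0): OLD=318995381/2097152 → NEW=255, ERR=-215778379/2097152
(3,1): OLD=2458727649/16777216 → NEW=255, ERR=-1819462431/16777216
(3,2): OLD=71272320299/536870912 → NEW=255, ERR=-65629762261/536870912
(3,3): OLD=148263126135/1073741824 → NEW=255, ERR=-125541038985/1073741824
(3,4): OLD=2083203408379/17179869184 → NEW=0, ERR=2083203408379/17179869184
(4,0): OLD=44160971499/268435456 → NEW=255, ERR=-24290069781/268435456
(4,1): OLD=997892157947/8589934592 → NEW=0, ERR=997892157947/8589934592
(4,2): OLD=28439201048693/137438953472 → NEW=255, ERR=-6607732086667/137438953472
(4,3): OLD=363992110260027/2199023255552 → NEW=255, ERR=-196758819905733/2199023255552
(4,4): OLD=7580129742079517/35184372088832 → NEW=255, ERR=-1391885140572643/35184372088832
Output grid:
  Row 0: .....  (5 black, running=5)
  Row 1: #.##.  (2 black, running=7)
  Row 2: #.#.#  (2 black, running=9)
  Row 3: ####.  (1 black, running=10)
  Row 4: #.###  (1 black, running=11)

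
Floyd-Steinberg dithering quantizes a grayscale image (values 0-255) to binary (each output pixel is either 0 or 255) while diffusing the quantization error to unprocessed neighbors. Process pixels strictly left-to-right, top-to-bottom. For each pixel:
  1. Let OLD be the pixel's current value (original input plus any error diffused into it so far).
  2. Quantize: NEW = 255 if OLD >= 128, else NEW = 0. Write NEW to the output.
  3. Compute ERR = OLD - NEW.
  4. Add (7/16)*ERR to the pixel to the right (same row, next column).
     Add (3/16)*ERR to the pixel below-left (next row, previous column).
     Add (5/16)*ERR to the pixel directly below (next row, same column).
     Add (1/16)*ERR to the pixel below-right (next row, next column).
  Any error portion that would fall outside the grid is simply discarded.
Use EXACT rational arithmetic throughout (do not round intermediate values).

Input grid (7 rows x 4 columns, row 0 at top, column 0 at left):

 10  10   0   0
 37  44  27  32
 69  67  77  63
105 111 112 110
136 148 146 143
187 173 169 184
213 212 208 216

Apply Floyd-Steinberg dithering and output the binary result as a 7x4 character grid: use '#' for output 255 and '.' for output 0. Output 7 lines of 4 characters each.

(0,0): OLD=10 → NEW=0, ERR=10
(0,1): OLD=115/8 → NEW=0, ERR=115/8
(0,2): OLD=805/128 → NEW=0, ERR=805/128
(0,3): OLD=5635/2048 → NEW=0, ERR=5635/2048
(1,0): OLD=5481/128 → NEW=0, ERR=5481/128
(1,1): OLD=70687/1024 → NEW=0, ERR=70687/1024
(1,2): OLD=1985099/32768 → NEW=0, ERR=1985099/32768
(1,3): OLD=31329789/524288 → NEW=0, ERR=31329789/524288
(2,0): OLD=1561797/16384 → NEW=0, ERR=1561797/16384
(2,1): OLD=75660807/524288 → NEW=255, ERR=-58032633/524288
(2,2): OLD=66085427/1048576 → NEW=0, ERR=66085427/1048576
(2,3): OLD=1896383655/16777216 → NEW=0, ERR=1896383655/16777216
(3,0): OLD=956593461/8388608 → NEW=0, ERR=956593461/8388608
(3,1): OLD=19337401707/134217728 → NEW=255, ERR=-14888118933/134217728
(3,2): OLD=209252862997/2147483648 → NEW=0, ERR=209252862997/2147483648
(3,3): OLD=6593369755155/34359738368 → NEW=255, ERR=-2168363528685/34359738368
(4,0): OLD=323920896209/2147483648 → NEW=255, ERR=-223687434031/2147483648
(4,1): OLD=1600513120307/17179869184 → NEW=0, ERR=1600513120307/17179869184
(4,2): OLD=109095312518803/549755813888 → NEW=255, ERR=-31092420022637/549755813888
(4,3): OLD=920294012649717/8796093022208 → NEW=0, ERR=920294012649717/8796093022208
(5,0): OLD=47256210598209/274877906944 → NEW=255, ERR=-22837655672511/274877906944
(5,1): OLD=1307537769496103/8796093022208 → NEW=255, ERR=-935465951166937/8796093022208
(5,2): OLD=572791407113039/4398046511104 → NEW=255, ERR=-548710453218481/4398046511104
(5,3): OLD=22317742855208011/140737488355328 → NEW=255, ERR=-13570316675400629/140737488355328
(6,0): OLD=23516662258582293/140737488355328 → NEW=255, ERR=-12371397272026347/140737488355328
(6,1): OLD=251575420290433379/2251799813685248 → NEW=0, ERR=251575420290433379/2251799813685248
(6,2): OLD=6959464477820261573/36028797018963968 → NEW=255, ERR=-2227878762015550267/36028797018963968
(6,3): OLD=87055329786152020067/576460752303423488 → NEW=255, ERR=-59942162051220969373/576460752303423488
Row 0: ....
Row 1: ....
Row 2: .#..
Row 3: .#.#
Row 4: #.#.
Row 5: ####
Row 6: #.##

Answer: ....
....
.#..
.#.#
#.#.
####
#.##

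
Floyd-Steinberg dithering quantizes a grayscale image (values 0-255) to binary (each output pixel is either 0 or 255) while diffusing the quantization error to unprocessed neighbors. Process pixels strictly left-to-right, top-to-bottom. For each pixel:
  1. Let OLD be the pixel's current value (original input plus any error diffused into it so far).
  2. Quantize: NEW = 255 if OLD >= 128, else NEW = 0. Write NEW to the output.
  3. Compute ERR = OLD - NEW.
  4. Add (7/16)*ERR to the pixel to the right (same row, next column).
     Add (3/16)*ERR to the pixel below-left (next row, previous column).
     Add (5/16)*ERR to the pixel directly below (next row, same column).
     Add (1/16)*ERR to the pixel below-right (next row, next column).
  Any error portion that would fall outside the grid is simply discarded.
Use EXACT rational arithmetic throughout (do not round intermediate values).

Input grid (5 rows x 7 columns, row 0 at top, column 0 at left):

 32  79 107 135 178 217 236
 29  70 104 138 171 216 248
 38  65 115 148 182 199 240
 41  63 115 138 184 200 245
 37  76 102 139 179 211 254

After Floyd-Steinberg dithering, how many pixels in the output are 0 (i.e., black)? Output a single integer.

(0,0): OLD=32 → NEW=0, ERR=32
(0,1): OLD=93 → NEW=0, ERR=93
(0,2): OLD=2363/16 → NEW=255, ERR=-1717/16
(0,3): OLD=22541/256 → NEW=0, ERR=22541/256
(0,4): OLD=886875/4096 → NEW=255, ERR=-157605/4096
(0,5): OLD=13118077/65536 → NEW=255, ERR=-3593603/65536
(0,6): OLD=222308715/1048576 → NEW=255, ERR=-45078165/1048576
(1,0): OLD=903/16 → NEW=0, ERR=903/16
(1,1): OLD=13521/128 → NEW=0, ERR=13521/128
(1,2): OLD=569349/4096 → NEW=255, ERR=-475131/4096
(1,3): OLD=1652241/16384 → NEW=0, ERR=1652241/16384
(1,4): OLD=207950531/1048576 → NEW=255, ERR=-59436349/1048576
(1,5): OLD=1372377299/8388608 → NEW=255, ERR=-766717741/8388608
(1,6): OLD=25655864573/134217728 → NEW=255, ERR=-8569656067/134217728
(2,0): OLD=154507/2048 → NEW=0, ERR=154507/2048
(2,1): OLD=7392073/65536 → NEW=0, ERR=7392073/65536
(2,2): OLD=161069915/1048576 → NEW=255, ERR=-106316965/1048576
(2,3): OLD=983791875/8388608 → NEW=0, ERR=983791875/8388608
(2,4): OLD=13741254915/67108864 → NEW=255, ERR=-3371505405/67108864
(2,5): OLD=285493930129/2147483648 → NEW=255, ERR=-262114400111/2147483648
(2,6): OLD=5529684180487/34359738368 → NEW=255, ERR=-3232049103353/34359738368
(3,0): OLD=89888955/1048576 → NEW=0, ERR=89888955/1048576
(3,1): OLD=1018854911/8388608 → NEW=0, ERR=1018854911/8388608
(3,2): OLD=11105952733/67108864 → NEW=255, ERR=-6006807587/67108864
(3,3): OLD=32140397907/268435456 → NEW=0, ERR=32140397907/268435456
(3,4): OLD=7048120797371/34359738368 → NEW=255, ERR=-1713612486469/34359738368
(3,5): OLD=32782182643009/274877906944 → NEW=0, ERR=32782182643009/274877906944
(3,6): OLD=1144164066373215/4398046511104 → NEW=255, ERR=22662206041695/4398046511104
(4,0): OLD=11618178869/134217728 → NEW=0, ERR=11618178869/134217728
(4,1): OLD=301509342929/2147483648 → NEW=255, ERR=-246098987311/2147483648
(4,2): OLD=1853107595423/34359738368 → NEW=0, ERR=1853107595423/34359738368
(4,3): OLD=50870671507461/274877906944 → NEW=255, ERR=-19223194763259/274877906944
(4,4): OLD=357700889035919/2199023255552 → NEW=255, ERR=-203050041129841/2199023255552
(4,5): OLD=14476323276967103/70368744177664 → NEW=255, ERR=-3467706488337217/70368744177664
(4,6): OLD=271909846159611881/1125899906842624 → NEW=255, ERR=-15194630085257239/1125899906842624
Output grid:
  Row 0: ..#.###  (3 black, running=3)
  Row 1: ..#.###  (3 black, running=6)
  Row 2: ..#.###  (3 black, running=9)
  Row 3: ..#.#.#  (4 black, running=13)
  Row 4: .#.####  (2 black, running=15)

Answer: 15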